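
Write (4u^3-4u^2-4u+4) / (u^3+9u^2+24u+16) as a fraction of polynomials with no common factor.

(4u^2-8u+4)/(u^2+8u+16)

By polynomial division,
  4u^3-4u^2-4u+4 = (4)(u^3+9u^2+24u+16) + (-40u^2-100u-60)
  u^3+9u^2+24u+16 = (-(1/40)u-13/80)(-40u^2-100u-60) + ((25/4)u+25/4)
  -40u^2-100u-60 = (-(32/5)u-48/5)((25/4)u+25/4) + (0)
Last nonzero remainder: (25/4)u+25/4. Dividing through by 25/4 gives the monic gcd u+1.
Cancel u+1 from numerator and denominator to get the reduced form.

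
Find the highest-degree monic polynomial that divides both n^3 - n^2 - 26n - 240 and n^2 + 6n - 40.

Euclidean algorithm in ℚ[n]:
  n^3 - n^2 - 26n - 240 = (n - 7)(n^2 + 6n - 40) + (56n - 520)
  n^2 + 6n - 40 = ((1/56)n + 107/392)(56n - 520) + (4995/49)
  56n - 520 = ((2744/4995)n - 5096/999)(4995/49) + (0)
The last nonzero remainder is the constant 4995/49, so the polynomials are coprime and gcd = 1.

1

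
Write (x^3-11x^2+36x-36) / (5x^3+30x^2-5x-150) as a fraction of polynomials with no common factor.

(x^2-9x+18)/(5x^2+40x+75)

Repeated division with remainder:
  x^3-11x^2+36x-36 = (1/5)(5x^3+30x^2-5x-150) + (-17x^2+37x-6)
  5x^3+30x^2-5x-150 = (-(5/17)x-695/289)(-17x^2+37x-6) + ((23760/289)x-47520/289)
  -17x^2+37x-6 = (-(4913/23760)x+289/7920)((23760/289)x-47520/289) + (0)
Last nonzero remainder: (23760/289)x-47520/289. Dividing through by 23760/289 gives the monic gcd x-2.
Cancel x-2 from numerator and denominator to get the reduced form.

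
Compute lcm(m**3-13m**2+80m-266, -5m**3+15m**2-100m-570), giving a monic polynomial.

m**4-10m**3+41m**2-26m-798

Euclidean algorithm in ℚ[m]:
  m**3-13m**2+80m-266 = (-1/5)(-5m**3+15m**2-100m-570) + (-10m**2+60m-380)
  -5m**3+15m**2-100m-570 = ((1/2)m+3/2)(-10m**2+60m-380) + (0)
Last nonzero remainder: -10m**2+60m-380. Dividing through by -10 gives the monic gcd m**2-6m+38.
Then lcm(f, g) = f·g / gcd(f, g); expanding and making the result monic gives the answer.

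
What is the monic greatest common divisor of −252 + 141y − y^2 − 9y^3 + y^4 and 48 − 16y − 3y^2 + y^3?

−12 + y + y^2

Repeated division with remainder:
  y^4 − 9y^3 − y^2 + 141y − 252 = (y − 6)(y^3 − 3y^2 − 16y + 48) + (−3y^2 − 3y + 36)
  y^3 − 3y^2 − 16y + 48 = (−(1/3)y + 4/3)(−3y^2 − 3y + 36) + (0)
Last nonzero remainder: −3y^2 − 3y + 36. Dividing through by −3 gives the monic gcd y^2 + y − 12.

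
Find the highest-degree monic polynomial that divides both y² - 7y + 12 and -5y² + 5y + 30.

Repeated division with remainder:
  y² - 7y + 12 = (-1/5)(-5y² + 5y + 30) + (-6y + 18)
  -5y² + 5y + 30 = ((5/6)y + 5/3)(-6y + 18) + (0)
Last nonzero remainder: -6y + 18. Dividing through by -6 gives the monic gcd y - 3.

y - 3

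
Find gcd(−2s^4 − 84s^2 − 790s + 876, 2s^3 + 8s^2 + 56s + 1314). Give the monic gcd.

s^2 − 5s + 73

By polynomial division,
  −2s^4 − 84s^2 − 790s + 876 = (−s + 4)(2s^3 + 8s^2 + 56s + 1314) + (−60s^2 + 300s − 4380)
  2s^3 + 8s^2 + 56s + 1314 = (−(1/30)s − 3/10)(−60s^2 + 300s − 4380) + (0)
Last nonzero remainder: −60s^2 + 300s − 4380. Dividing through by −60 gives the monic gcd s^2 − 5s + 73.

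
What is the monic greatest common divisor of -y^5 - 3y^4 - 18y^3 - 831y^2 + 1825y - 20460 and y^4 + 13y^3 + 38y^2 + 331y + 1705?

y^3 + 8y^2 - 2y + 341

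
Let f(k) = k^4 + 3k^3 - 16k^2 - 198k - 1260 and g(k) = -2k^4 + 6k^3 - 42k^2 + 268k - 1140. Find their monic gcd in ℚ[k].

k^2 + 4k + 30

Repeated division with remainder:
  k^4 + 3k^3 - 16k^2 - 198k - 1260 = (-1/2)(-2k^4 + 6k^3 - 42k^2 + 268k - 1140) + (6k^3 - 37k^2 - 64k - 1830)
  -2k^4 + 6k^3 - 42k^2 + 268k - 1140 = (-(1/3)k - 19/18)(6k^3 - 37k^2 - 64k - 1830) + (-(1843/18)k^2 - (3686/9)k - 9215/3)
  6k^3 - 37k^2 - 64k - 1830 = (-(108/1843)k + 1098/1843)(-(1843/18)k^2 - (3686/9)k - 9215/3) + (0)
Last nonzero remainder: -(1843/18)k^2 - (3686/9)k - 9215/3. Dividing through by -1843/18 gives the monic gcd k^2 + 4k + 30.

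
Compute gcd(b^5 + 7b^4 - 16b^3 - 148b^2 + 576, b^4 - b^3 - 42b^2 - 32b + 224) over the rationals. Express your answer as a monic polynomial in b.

Euclidean algorithm in ℚ[b]:
  b^5 + 7b^4 - 16b^3 - 148b^2 + 576 = (b + 8)(b^4 - b^3 - 42b^2 - 32b + 224) + (34b^3 + 220b^2 + 32b - 1216)
  b^4 - b^3 - 42b^2 - 32b + 224 = ((1/34)b - 127/578)(34b^3 + 220b^2 + 32b - 1216) + ((1560/289)b^2 + (3120/289)b - 12480/289)
  34b^3 + 220b^2 + 32b - 1216 = ((4913/780)b + 5491/195)((1560/289)b^2 + (3120/289)b - 12480/289) + (0)
Last nonzero remainder: (1560/289)b^2 + (3120/289)b - 12480/289. Dividing through by 1560/289 gives the monic gcd b^2 + 2b - 8.

b^2 + 2b - 8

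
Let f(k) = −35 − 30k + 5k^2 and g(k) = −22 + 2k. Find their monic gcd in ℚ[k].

By polynomial division,
  5k^2 − 30k − 35 = ((5/2)k + 25/2)(2k − 22) + (240)
  2k − 22 = ((1/120)k − 11/120)(240) + (0)
The last nonzero remainder is the constant 240, so the polynomials are coprime and gcd = 1.

1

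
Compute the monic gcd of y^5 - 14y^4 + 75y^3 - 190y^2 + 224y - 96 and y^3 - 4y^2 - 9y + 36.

y^2 - 7y + 12

Repeated division with remainder:
  y^5 - 14y^4 + 75y^3 - 190y^2 + 224y - 96 = (y^2 - 10y + 44)(y^3 - 4y^2 - 9y + 36) + (-140y^2 + 980y - 1680)
  y^3 - 4y^2 - 9y + 36 = (-(1/140)y - 3/140)(-140y^2 + 980y - 1680) + (0)
Last nonzero remainder: -140y^2 + 980y - 1680. Dividing through by -140 gives the monic gcd y^2 - 7y + 12.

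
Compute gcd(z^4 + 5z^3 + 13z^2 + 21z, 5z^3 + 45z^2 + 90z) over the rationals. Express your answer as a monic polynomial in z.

z^2 + 3z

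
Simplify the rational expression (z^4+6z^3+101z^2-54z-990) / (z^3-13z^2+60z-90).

(z^3+9z^2+128z+330)/(z^2-10z+30)

Euclidean algorithm in ℚ[z]:
  z^4+6z^3+101z^2-54z-990 = (z+19)(z^3-13z^2+60z-90) + (288z^2-1104z+720)
  z^3-13z^2+60z-90 = ((1/288)z-55/1728)(288z^2-1104z+720) + ((805/36)z-805/12)
  288z^2-1104z+720 = ((10368/805)z-1728/161)((805/36)z-805/12) + (0)
Last nonzero remainder: (805/36)z-805/12. Dividing through by 805/36 gives the monic gcd z-3.
Cancel z-3 from numerator and denominator to get the reduced form.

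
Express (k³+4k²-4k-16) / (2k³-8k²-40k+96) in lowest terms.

By polynomial division,
  k³+4k²-4k-16 = (1/2)(2k³-8k²-40k+96) + (8k²+16k-64)
  2k³-8k²-40k+96 = ((1/4)k-3/2)(8k²+16k-64) + (0)
Last nonzero remainder: 8k²+16k-64. Dividing through by 8 gives the monic gcd k²+2k-8.
Cancel k²+2k-8 from numerator and denominator to get the reduced form.

(k+2)/(2k-12)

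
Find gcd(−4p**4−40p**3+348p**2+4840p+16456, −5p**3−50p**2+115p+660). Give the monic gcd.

p+11

Repeated division with remainder:
  −4p**4−40p**3+348p**2+4840p+16456 = ((4/5)p)(−5p**3−50p**2+115p+660) + (256p**2+4312p+16456)
  −5p**3−50p**2+115p+660 = (−(5/256)p+1095/8192)(256p**2+4312p+16456) + (−(143325/1024)p−1576575/1024)
  256p**2+4312p+16456 = (−(262144/143325)p−1531904/143325)(−(143325/1024)p−1576575/1024) + (0)
Last nonzero remainder: −(143325/1024)p−1576575/1024. Dividing through by −143325/1024 gives the monic gcd p+11.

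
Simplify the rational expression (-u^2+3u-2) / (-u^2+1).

(u-2)/(u+1)

Euclidean algorithm in ℚ[u]:
  -u^2+3u-2 = (-u^2+1) + (3u-3)
  -u^2+1 = (-(1/3)u-1/3)(3u-3) + (0)
Last nonzero remainder: 3u-3. Dividing through by 3 gives the monic gcd u-1.
Cancel u-1 from numerator and denominator to get the reduced form.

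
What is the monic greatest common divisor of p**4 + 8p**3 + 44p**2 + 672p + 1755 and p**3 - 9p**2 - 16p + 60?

Apply the Euclidean algorithm:
  p**4 + 8p**3 + 44p**2 + 672p + 1755 = (p + 17)(p**3 - 9p**2 - 16p + 60) + (213p**2 + 884p + 735)
  p**3 - 9p**2 - 16p + 60 = ((1/213)p - 2801/45369)(213p**2 + 884p + 735) + ((1593625/45369)p + 1593625/15123)
  213p**2 + 884p + 735 = ((9663597/1593625)p + 2223081/318725)((1593625/45369)p + 1593625/15123) + (0)
Last nonzero remainder: (1593625/45369)p + 1593625/15123. Dividing through by 1593625/45369 gives the monic gcd p + 3.

p + 3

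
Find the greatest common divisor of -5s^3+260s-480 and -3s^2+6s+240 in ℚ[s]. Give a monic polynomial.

s+8

By polynomial division,
  -5s^3+260s-480 = ((5/3)s+10/3)(-3s^2+6s+240) + (-160s-1280)
  -3s^2+6s+240 = ((3/160)s-3/16)(-160s-1280) + (0)
Last nonzero remainder: -160s-1280. Dividing through by -160 gives the monic gcd s+8.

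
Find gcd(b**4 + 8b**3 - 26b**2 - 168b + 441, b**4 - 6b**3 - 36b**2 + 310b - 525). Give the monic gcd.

b**2 + 4b - 21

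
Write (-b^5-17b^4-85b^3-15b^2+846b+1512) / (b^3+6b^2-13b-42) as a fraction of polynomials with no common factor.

Repeated division with remainder:
  -b^5-17b^4-85b^3-15b^2+846b+1512 = (-b^2-11b-32)(b^3+6b^2-13b-42) + (-8b^2-32b+168)
  b^3+6b^2-13b-42 = (-(1/8)b-1/4)(-8b^2-32b+168) + (0)
Last nonzero remainder: -8b^2-32b+168. Dividing through by -8 gives the monic gcd b^2+4b-21.
Cancel b^2+4b-21 from numerator and denominator to get the reduced form.

(-b^3-13b^2-54b-72)/(b+2)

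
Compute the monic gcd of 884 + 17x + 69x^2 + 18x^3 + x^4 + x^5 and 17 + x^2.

17 + x^2

By polynomial division,
  x^5 + x^4 + 18x^3 + 69x^2 + 17x + 884 = (x^3 + x^2 + x + 52)(x^2 + 17) + (0)
The last nonzero remainder x^2 + 17 is already monic.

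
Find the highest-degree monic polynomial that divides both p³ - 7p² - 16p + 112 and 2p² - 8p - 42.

Repeated division with remainder:
  p³ - 7p² - 16p + 112 = ((1/2)p - 3/2)(2p² - 8p - 42) + (-7p + 49)
  2p² - 8p - 42 = (-(2/7)p - 6/7)(-7p + 49) + (0)
Last nonzero remainder: -7p + 49. Dividing through by -7 gives the monic gcd p - 7.

p - 7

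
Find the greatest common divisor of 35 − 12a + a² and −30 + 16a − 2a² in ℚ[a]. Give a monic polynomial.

Euclidean algorithm in ℚ[a]:
  a² − 12a + 35 = (−1/2)(−2a² + 16a − 30) + (−4a + 20)
  −2a² + 16a − 30 = ((1/2)a − 3/2)(−4a + 20) + (0)
Last nonzero remainder: −4a + 20. Dividing through by −4 gives the monic gcd a − 5.

−5 + a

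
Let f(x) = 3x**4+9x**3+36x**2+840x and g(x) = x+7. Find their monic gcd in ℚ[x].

By polynomial division,
  3x**4+9x**3+36x**2+840x = (3x**3-12x**2+120x)(x+7) + (0)
The last nonzero remainder x+7 is already monic.

x+7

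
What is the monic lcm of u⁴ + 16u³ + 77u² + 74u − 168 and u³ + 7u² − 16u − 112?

Repeated division with remainder:
  u⁴ + 16u³ + 77u² + 74u − 168 = (u + 9)(u³ + 7u² − 16u − 112) + (30u² + 330u + 840)
  u³ + 7u² − 16u − 112 = ((1/30)u − 2/15)(30u² + 330u + 840) + (0)
Last nonzero remainder: 30u² + 330u + 840. Dividing through by 30 gives the monic gcd u² + 11u + 28.
Then lcm(f, g) = f·g / gcd(f, g); expanding and making the result monic gives the answer.

u⁵ + 12u⁴ + 13u³ − 234u² − 464u + 672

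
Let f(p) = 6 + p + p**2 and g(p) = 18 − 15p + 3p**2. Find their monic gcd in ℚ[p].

1

Apply the Euclidean algorithm:
  p**2 + p + 6 = (1/3)(3p**2 − 15p + 18) + (6p)
  3p**2 − 15p + 18 = ((1/2)p − 5/2)(6p) + (18)
  6p = ((1/3)p)(18) + (0)
The last nonzero remainder is the constant 18, so the polynomials are coprime and gcd = 1.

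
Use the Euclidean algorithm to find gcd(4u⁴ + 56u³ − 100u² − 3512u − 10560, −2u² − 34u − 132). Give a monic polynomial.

Apply the Euclidean algorithm:
  4u⁴ + 56u³ − 100u² − 3512u − 10560 = (−2u² + 6u + 80)(−2u² − 34u − 132) + (0)
Last nonzero remainder: −2u² − 34u − 132. Dividing through by −2 gives the monic gcd u² + 17u + 66.

u² + 17u + 66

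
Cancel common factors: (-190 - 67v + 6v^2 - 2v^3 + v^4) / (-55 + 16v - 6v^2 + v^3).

(38 + 21v + 3v^2 + v^3)/(11 - v + v^2)

By polynomial division,
  v^4 - 2v^3 + 6v^2 - 67v - 190 = (v + 4)(v^3 - 6v^2 + 16v - 55) + (14v^2 - 76v + 30)
  v^3 - 6v^2 + 16v - 55 = ((1/14)v - 2/49)(14v^2 - 76v + 30) + ((527/49)v - 2635/49)
  14v^2 - 76v + 30 = ((686/527)v - 294/527)((527/49)v - 2635/49) + (0)
Last nonzero remainder: (527/49)v - 2635/49. Dividing through by 527/49 gives the monic gcd v - 5.
Cancel v - 5 from numerator and denominator to get the reduced form.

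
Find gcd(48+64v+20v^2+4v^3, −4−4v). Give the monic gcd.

1+v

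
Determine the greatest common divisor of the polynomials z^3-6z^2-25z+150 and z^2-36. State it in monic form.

Repeated division with remainder:
  z^3-6z^2-25z+150 = (z-6)(z^2-36) + (11z-66)
  z^2-36 = ((1/11)z+6/11)(11z-66) + (0)
Last nonzero remainder: 11z-66. Dividing through by 11 gives the monic gcd z-6.

z-6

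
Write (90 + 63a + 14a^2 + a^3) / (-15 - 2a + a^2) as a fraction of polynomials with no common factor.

(30 + 11a + a^2)/(-5 + a)

Euclidean algorithm in ℚ[a]:
  a^3 + 14a^2 + 63a + 90 = (a + 16)(a^2 - 2a - 15) + (110a + 330)
  a^2 - 2a - 15 = ((1/110)a - 1/22)(110a + 330) + (0)
Last nonzero remainder: 110a + 330. Dividing through by 110 gives the monic gcd a + 3.
Cancel a + 3 from numerator and denominator to get the reduced form.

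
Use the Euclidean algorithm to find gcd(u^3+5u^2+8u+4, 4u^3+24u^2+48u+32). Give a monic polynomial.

u^2+4u+4

By polynomial division,
  u^3+5u^2+8u+4 = (1/4)(4u^3+24u^2+48u+32) + (-u^2-4u-4)
  4u^3+24u^2+48u+32 = (-4u-8)(-u^2-4u-4) + (0)
Last nonzero remainder: -u^2-4u-4. Dividing through by -1 gives the monic gcd u^2+4u+4.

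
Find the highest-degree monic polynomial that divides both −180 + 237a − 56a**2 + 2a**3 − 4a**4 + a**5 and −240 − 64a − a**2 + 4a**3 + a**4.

−60 − a + a**3

Euclidean algorithm in ℚ[a]:
  a**5 − 4a**4 + 2a**3 − 56a**2 + 237a − 180 = (a − 8)(a**4 + 4a**3 − a**2 − 64a − 240) + (35a**3 − 35a − 2100)
  a**4 + 4a**3 − a**2 − 64a − 240 = ((1/35)a + 4/35)(35a**3 − 35a − 2100) + (0)
Last nonzero remainder: 35a**3 − 35a − 2100. Dividing through by 35 gives the monic gcd a**3 − a − 60.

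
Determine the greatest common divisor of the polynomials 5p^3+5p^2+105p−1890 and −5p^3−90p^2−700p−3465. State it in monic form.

p^2+7p+63

Apply the Euclidean algorithm:
  5p^3+5p^2+105p−1890 = (−1)(−5p^3−90p^2−700p−3465) + (−85p^2−595p−5355)
  −5p^3−90p^2−700p−3465 = ((1/17)p+11/17)(−85p^2−595p−5355) + (0)
Last nonzero remainder: −85p^2−595p−5355. Dividing through by −85 gives the monic gcd p^2+7p+63.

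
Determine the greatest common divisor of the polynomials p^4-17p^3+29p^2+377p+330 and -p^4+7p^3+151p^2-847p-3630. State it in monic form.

p^3-18p^2+47p+330

Euclidean algorithm in ℚ[p]:
  p^4-17p^3+29p^2+377p+330 = (-1)(-p^4+7p^3+151p^2-847p-3630) + (-10p^3+180p^2-470p-3300)
  -p^4+7p^3+151p^2-847p-3630 = ((1/10)p+11/10)(-10p^3+180p^2-470p-3300) + (0)
Last nonzero remainder: -10p^3+180p^2-470p-3300. Dividing through by -10 gives the monic gcd p^3-18p^2+47p+330.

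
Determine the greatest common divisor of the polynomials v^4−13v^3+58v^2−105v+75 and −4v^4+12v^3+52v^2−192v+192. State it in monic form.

v^2−3v+3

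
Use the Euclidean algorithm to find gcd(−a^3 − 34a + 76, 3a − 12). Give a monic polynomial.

Repeated division with remainder:
  −a^3 − 34a + 76 = (−(1/3)a^2 − (4/3)a − 50/3)(3a − 12) + (−124)
  3a − 12 = (−(3/124)a + 3/31)(−124) + (0)
The last nonzero remainder is the constant −124, so the polynomials are coprime and gcd = 1.

1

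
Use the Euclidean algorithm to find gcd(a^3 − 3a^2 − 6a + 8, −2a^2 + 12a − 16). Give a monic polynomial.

a − 4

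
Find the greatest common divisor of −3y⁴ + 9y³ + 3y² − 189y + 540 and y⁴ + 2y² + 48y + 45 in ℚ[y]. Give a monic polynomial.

By polynomial division,
  −3y⁴ + 9y³ + 3y² − 189y + 540 = (−3)(y⁴ + 2y² + 48y + 45) + (9y³ + 9y² − 45y + 675)
  y⁴ + 2y² + 48y + 45 = ((1/9)y − 1/9)(9y³ + 9y² − 45y + 675) + (8y² − 32y + 120)
  9y³ + 9y² − 45y + 675 = ((9/8)y + 45/8)(8y² − 32y + 120) + (0)
Last nonzero remainder: 8y² − 32y + 120. Dividing through by 8 gives the monic gcd y² − 4y + 15.

y² − 4y + 15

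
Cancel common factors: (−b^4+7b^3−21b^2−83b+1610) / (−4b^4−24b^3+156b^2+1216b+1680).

(b^2−5b+46)/(4b^2+32b+48)

Apply the Euclidean algorithm:
  −b^4+7b^3−21b^2−83b+1610 = (1/4)(−4b^4−24b^3+156b^2+1216b+1680) + (13b^3−60b^2−387b+1190)
  −4b^4−24b^3+156b^2+1216b+1680 = (−(4/13)b−552/169)(13b^3−60b^2−387b+1190) + (−(26880/169)b^2+(53760/169)b+940800/169)
  13b^3−60b^2−387b+1190 = (−(2197/26880)b+2873/13440)(−(26880/169)b^2+(53760/169)b+940800/169) + (0)
Last nonzero remainder: −(26880/169)b^2+(53760/169)b+940800/169. Dividing through by −26880/169 gives the monic gcd b^2−2b−35.
Cancel b^2−2b−35 from numerator and denominator to get the reduced form.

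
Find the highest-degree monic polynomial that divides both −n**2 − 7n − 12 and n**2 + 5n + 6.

n + 3

By polynomial division,
  −n**2 − 7n − 12 = (−1)(n**2 + 5n + 6) + (−2n − 6)
  n**2 + 5n + 6 = (−(1/2)n − 1)(−2n − 6) + (0)
Last nonzero remainder: −2n − 6. Dividing through by −2 gives the monic gcd n + 3.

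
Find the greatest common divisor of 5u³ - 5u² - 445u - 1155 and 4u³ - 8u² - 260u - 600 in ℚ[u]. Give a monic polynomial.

u + 3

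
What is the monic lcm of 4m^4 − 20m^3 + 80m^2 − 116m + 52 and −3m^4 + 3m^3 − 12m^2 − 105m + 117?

m^5 − 2m^4 + 5m^3 + 31m^2 − 74m + 39

Repeated division with remainder:
  4m^4 − 20m^3 + 80m^2 − 116m + 52 = (−4/3)(−3m^4 + 3m^3 − 12m^2 − 105m + 117) + (−16m^3 + 64m^2 − 256m + 208)
  −3m^4 + 3m^3 − 12m^2 − 105m + 117 = ((3/16)m + 9/16)(−16m^3 + 64m^2 − 256m + 208) + (0)
Last nonzero remainder: −16m^3 + 64m^2 − 256m + 208. Dividing through by −16 gives the monic gcd m^3 − 4m^2 + 16m − 13.
Then lcm(f, g) = f·g / gcd(f, g); expanding and making the result monic gives the answer.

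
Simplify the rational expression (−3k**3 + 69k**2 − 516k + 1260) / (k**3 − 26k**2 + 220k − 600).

(−3k + 21)/(k − 10)

Repeated division with remainder:
  −3k**3 + 69k**2 − 516k + 1260 = (−3)(k**3 − 26k**2 + 220k − 600) + (−9k**2 + 144k − 540)
  k**3 − 26k**2 + 220k − 600 = (−(1/9)k + 10/9)(−9k**2 + 144k − 540) + (0)
Last nonzero remainder: −9k**2 + 144k − 540. Dividing through by −9 gives the monic gcd k**2 − 16k + 60.
Cancel k**2 − 16k + 60 from numerator and denominator to get the reduced form.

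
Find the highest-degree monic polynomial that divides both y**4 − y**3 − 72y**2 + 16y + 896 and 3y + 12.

Repeated division with remainder:
  y**4 − y**3 − 72y**2 + 16y + 896 = ((1/3)y**3 − (5/3)y**2 − (52/3)y + 224/3)(3y + 12) + (0)
Last nonzero remainder: 3y + 12. Dividing through by 3 gives the monic gcd y + 4.

y + 4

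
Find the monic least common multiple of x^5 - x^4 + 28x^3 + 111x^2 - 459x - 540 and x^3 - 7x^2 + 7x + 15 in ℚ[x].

Euclidean algorithm in ℚ[x]:
  x^5 - x^4 + 28x^3 + 111x^2 - 459x - 540 = (x^2 + 6x + 63)(x^3 - 7x^2 + 7x + 15) + (495x^2 - 990x - 1485)
  x^3 - 7x^2 + 7x + 15 = ((1/495)x - 1/99)(495x^2 - 990x - 1485) + (0)
Last nonzero remainder: 495x^2 - 990x - 1485. Dividing through by 495 gives the monic gcd x^2 - 2x - 3.
Then lcm(f, g) = f·g / gcd(f, g); expanding and making the result monic gives the answer.

x^6 - 6x^5 + 33x^4 - 29x^3 - 1014x^2 + 1755x + 2700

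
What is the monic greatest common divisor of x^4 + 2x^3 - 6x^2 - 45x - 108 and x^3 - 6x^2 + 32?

x - 4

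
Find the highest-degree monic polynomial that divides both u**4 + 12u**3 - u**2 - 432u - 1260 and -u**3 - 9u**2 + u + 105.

u**2 + 12u + 35

Apply the Euclidean algorithm:
  u**4 + 12u**3 - u**2 - 432u - 1260 = (-u - 3)(-u**3 - 9u**2 + u + 105) + (-27u**2 - 324u - 945)
  -u**3 - 9u**2 + u + 105 = ((1/27)u - 1/9)(-27u**2 - 324u - 945) + (0)
Last nonzero remainder: -27u**2 - 324u - 945. Dividing through by -27 gives the monic gcd u**2 + 12u + 35.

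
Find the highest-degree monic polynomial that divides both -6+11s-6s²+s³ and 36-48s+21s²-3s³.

Repeated division with remainder:
  s³-6s²+11s-6 = (-1/3)(-3s³+21s²-48s+36) + (s²-5s+6)
  -3s³+21s²-48s+36 = (-3s+6)(s²-5s+6) + (0)
The last nonzero remainder s²-5s+6 is already monic.

6-5s+s²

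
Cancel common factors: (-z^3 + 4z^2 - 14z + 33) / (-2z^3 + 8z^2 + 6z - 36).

(z^2 - z + 11)/(2z^2 - 2z - 12)

By polynomial division,
  -z^3 + 4z^2 - 14z + 33 = (1/2)(-2z^3 + 8z^2 + 6z - 36) + (-17z + 51)
  -2z^3 + 8z^2 + 6z - 36 = ((2/17)z^2 - (2/17)z - 12/17)(-17z + 51) + (0)
Last nonzero remainder: -17z + 51. Dividing through by -17 gives the monic gcd z - 3.
Cancel z - 3 from numerator and denominator to get the reduced form.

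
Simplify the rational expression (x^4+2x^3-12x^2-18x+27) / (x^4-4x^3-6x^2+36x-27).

(x+3)/(x-3)

Euclidean algorithm in ℚ[x]:
  x^4+2x^3-12x^2-18x+27 = (x^4-4x^3-6x^2+36x-27) + (6x^3-6x^2-54x+54)
  x^4-4x^3-6x^2+36x-27 = ((1/6)x-1/2)(6x^3-6x^2-54x+54) + (0)
Last nonzero remainder: 6x^3-6x^2-54x+54. Dividing through by 6 gives the monic gcd x^3-x^2-9x+9.
Cancel x^3-x^2-9x+9 from numerator and denominator to get the reduced form.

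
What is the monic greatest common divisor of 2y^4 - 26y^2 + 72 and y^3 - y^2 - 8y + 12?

y^2 + y - 6

By polynomial division,
  2y^4 - 26y^2 + 72 = (2y + 2)(y^3 - y^2 - 8y + 12) + (-8y^2 - 8y + 48)
  y^3 - y^2 - 8y + 12 = (-(1/8)y + 1/4)(-8y^2 - 8y + 48) + (0)
Last nonzero remainder: -8y^2 - 8y + 48. Dividing through by -8 gives the monic gcd y^2 + y - 6.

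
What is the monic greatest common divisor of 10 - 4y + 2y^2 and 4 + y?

1

Repeated division with remainder:
  2y^2 - 4y + 10 = (2y - 12)(y + 4) + (58)
  y + 4 = ((1/58)y + 2/29)(58) + (0)
The last nonzero remainder is the constant 58, so the polynomials are coprime and gcd = 1.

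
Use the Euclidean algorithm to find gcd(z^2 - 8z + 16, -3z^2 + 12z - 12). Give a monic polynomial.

Repeated division with remainder:
  z^2 - 8z + 16 = (-1/3)(-3z^2 + 12z - 12) + (-4z + 12)
  -3z^2 + 12z - 12 = ((3/4)z - 3/4)(-4z + 12) + (-3)
  -4z + 12 = ((4/3)z - 4)(-3) + (0)
The last nonzero remainder is the constant -3, so the polynomials are coprime and gcd = 1.

1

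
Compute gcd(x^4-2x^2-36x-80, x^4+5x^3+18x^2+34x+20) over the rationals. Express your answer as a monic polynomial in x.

By polynomial division,
  x^4-2x^2-36x-80 = (x^4+5x^3+18x^2+34x+20) + (-5x^3-20x^2-70x-100)
  x^4+5x^3+18x^2+34x+20 = (-(1/5)x-1/5)(-5x^3-20x^2-70x-100) + (0)
Last nonzero remainder: -5x^3-20x^2-70x-100. Dividing through by -5 gives the monic gcd x^3+4x^2+14x+20.

x^3+4x^2+14x+20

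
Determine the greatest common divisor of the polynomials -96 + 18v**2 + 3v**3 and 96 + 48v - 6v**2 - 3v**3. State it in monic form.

Apply the Euclidean algorithm:
  3v**3 + 18v**2 - 96 = (-1)(-3v**3 - 6v**2 + 48v + 96) + (12v**2 + 48v)
  -3v**3 - 6v**2 + 48v + 96 = (-(1/4)v + 1/2)(12v**2 + 48v) + (24v + 96)
  12v**2 + 48v = ((1/2)v)(24v + 96) + (0)
Last nonzero remainder: 24v + 96. Dividing through by 24 gives the monic gcd v + 4.

4 + v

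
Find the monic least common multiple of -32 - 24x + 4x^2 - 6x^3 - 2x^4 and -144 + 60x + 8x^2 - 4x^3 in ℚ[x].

By polynomial division,
  -2x^4 - 6x^3 + 4x^2 - 24x - 32 = ((1/2)x + 5/2)(-4x^3 + 8x^2 + 60x - 144) + (-46x^2 - 102x + 328)
  -4x^3 + 8x^2 + 60x - 144 = ((2/23)x - 194/529)(-46x^2 - 102x + 328) + (-(3136/529)x - 12544/529)
  -46x^2 - 102x + 328 = ((12167/1568)x - 21689/1568)(-(3136/529)x - 12544/529) + (0)
Last nonzero remainder: -(3136/529)x - 12544/529. Dividing through by -3136/529 gives the monic gcd x + 4.
Then lcm(f, g) = f·g / gcd(f, g); expanding and making the result monic gives the answer.

144 + 12x - 74x^2 + 51x^3 - 11x^4 - 3x^5 + x^6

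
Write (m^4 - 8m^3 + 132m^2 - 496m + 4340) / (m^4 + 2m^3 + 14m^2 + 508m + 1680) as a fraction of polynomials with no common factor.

(m^2 + 62)/(m^2 + 10m + 24)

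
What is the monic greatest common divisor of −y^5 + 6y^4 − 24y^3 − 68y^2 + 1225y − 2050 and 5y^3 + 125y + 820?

Apply the Euclidean algorithm:
  −y^5 + 6y^4 − 24y^3 − 68y^2 + 1225y − 2050 = (−(1/5)y^2 + (6/5)y + 1/5)(5y^3 + 125y + 820) + (−54y^2 + 216y − 2214)
  5y^3 + 125y + 820 = (−(5/54)y − 10/27)(−54y^2 + 216y − 2214) + (0)
Last nonzero remainder: −54y^2 + 216y − 2214. Dividing through by −54 gives the monic gcd y^2 − 4y + 41.

y^2 − 4y + 41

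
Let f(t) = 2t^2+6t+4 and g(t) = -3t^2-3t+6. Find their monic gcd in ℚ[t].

Euclidean algorithm in ℚ[t]:
  2t^2+6t+4 = (-2/3)(-3t^2-3t+6) + (4t+8)
  -3t^2-3t+6 = (-(3/4)t+3/4)(4t+8) + (0)
Last nonzero remainder: 4t+8. Dividing through by 4 gives the monic gcd t+2.

t+2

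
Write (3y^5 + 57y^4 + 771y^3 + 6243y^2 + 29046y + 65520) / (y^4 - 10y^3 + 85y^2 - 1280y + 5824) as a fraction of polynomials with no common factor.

(3y^3 + 42y^2 + 249y + 630)/(y^2 - 15y + 56)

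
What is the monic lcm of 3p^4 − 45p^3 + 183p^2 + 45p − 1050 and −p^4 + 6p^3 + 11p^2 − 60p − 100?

Repeated division with remainder:
  3p^4 − 45p^3 + 183p^2 + 45p − 1050 = (−3)(−p^4 + 6p^3 + 11p^2 − 60p − 100) + (−27p^3 + 216p^2 − 135p − 1350)
  −p^4 + 6p^3 + 11p^2 − 60p − 100 = ((1/27)p + 2/27)(−27p^3 + 216p^2 − 135p − 1350) + (0)
Last nonzero remainder: −27p^3 + 216p^2 − 135p − 1350. Dividing through by −27 gives the monic gcd p^3 − 8p^2 + 5p + 50.
Then lcm(f, g) = f·g / gcd(f, g); expanding and making the result monic gives the answer.

p^5 − 13p^4 + 31p^3 + 137p^2 − 320p − 700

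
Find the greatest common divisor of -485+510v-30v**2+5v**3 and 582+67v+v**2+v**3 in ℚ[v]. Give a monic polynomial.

Apply the Euclidean algorithm:
  5v**3-30v**2+510v-485 = (5)(v**3+v**2+67v+582) + (-35v**2+175v-3395)
  v**3+v**2+67v+582 = (-(1/35)v-6/35)(-35v**2+175v-3395) + (0)
Last nonzero remainder: -35v**2+175v-3395. Dividing through by -35 gives the monic gcd v**2-5v+97.

97-5v+v**2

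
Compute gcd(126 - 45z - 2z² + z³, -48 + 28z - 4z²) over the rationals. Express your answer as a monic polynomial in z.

Repeated division with remainder:
  z³ - 2z² - 45z + 126 = (-(1/4)z - 5/4)(-4z² + 28z - 48) + (-22z + 66)
  -4z² + 28z - 48 = ((2/11)z - 8/11)(-22z + 66) + (0)
Last nonzero remainder: -22z + 66. Dividing through by -22 gives the monic gcd z - 3.

-3 + z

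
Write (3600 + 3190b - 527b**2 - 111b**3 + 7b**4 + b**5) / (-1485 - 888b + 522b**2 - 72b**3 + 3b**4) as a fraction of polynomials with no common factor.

(-720 - 62b + 11b**2 + b**3)/(297 - 60b + 3b**2)

Euclidean algorithm in ℚ[b]:
  b**5 + 7b**4 - 111b**3 - 527b**2 + 3190b + 3600 = ((1/3)b + 31/3)(3b**4 - 72b**3 + 522b**2 - 888b - 1485) + (459b**3 - 5625b**2 + 12861b + 18945)
  3b**4 - 72b**3 + 522b**2 - 888b - 1485 = ((1/153)b - 599/7803)(459b**3 - 5625b**2 + 12861b + 18945) + ((5320/867)b**2 - (21280/867)b - 26600/867)
  459b**3 - 5625b**2 + 12861b + 18945 = ((397953/5320)b - 3285063/5320)((5320/867)b**2 - (21280/867)b - 26600/867) + (0)
Last nonzero remainder: (5320/867)b**2 - (21280/867)b - 26600/867. Dividing through by 5320/867 gives the monic gcd b**2 - 4b - 5.
Cancel b**2 - 4b - 5 from numerator and denominator to get the reduced form.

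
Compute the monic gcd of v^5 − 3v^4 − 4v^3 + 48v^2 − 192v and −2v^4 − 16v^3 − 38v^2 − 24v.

By polynomial division,
  v^5 − 3v^4 − 4v^3 + 48v^2 − 192v = (−(1/2)v + 11/2)(−2v^4 − 16v^3 − 38v^2 − 24v) + (65v^3 + 245v^2 − 60v)
  −2v^4 − 16v^3 − 38v^2 − 24v = (−(2/65)v − 22/169)(65v^3 + 245v^2 − 60v) + (−(1344/169)v^2 − (5376/169)v)
  65v^3 + 245v^2 − 60v = (−(10985/1344)v + 845/448)(−(1344/169)v^2 − (5376/169)v) + (0)
Last nonzero remainder: −(1344/169)v^2 − (5376/169)v. Dividing through by −1344/169 gives the monic gcd v^2 + 4v.

v^2 + 4v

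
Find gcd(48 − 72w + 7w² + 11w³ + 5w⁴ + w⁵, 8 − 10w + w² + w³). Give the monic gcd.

−4 + 3w + w²

Apply the Euclidean algorithm:
  w⁵ + 5w⁴ + 11w³ + 7w² − 72w + 48 = (w² + 4w + 17)(w³ + w² − 10w + 8) + (22w² + 66w − 88)
  w³ + w² − 10w + 8 = ((1/22)w − 1/11)(22w² + 66w − 88) + (0)
Last nonzero remainder: 22w² + 66w − 88. Dividing through by 22 gives the monic gcd w² + 3w − 4.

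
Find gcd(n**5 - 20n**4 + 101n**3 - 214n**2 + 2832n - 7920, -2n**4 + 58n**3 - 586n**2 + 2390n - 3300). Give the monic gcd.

Euclidean algorithm in ℚ[n]:
  n**5 - 20n**4 + 101n**3 - 214n**2 + 2832n - 7920 = (-(1/2)n - 9/2)(-2n**4 + 58n**3 - 586n**2 + 2390n - 3300) + (69n**3 - 1656n**2 + 11937n - 22770)
  -2n**4 + 58n**3 - 586n**2 + 2390n - 3300 = (-(2/69)n + 10/69)(69n**3 - 1656n**2 + 11937n - 22770) + (0)
Last nonzero remainder: 69n**3 - 1656n**2 + 11937n - 22770. Dividing through by 69 gives the monic gcd n**3 - 24n**2 + 173n - 330.

n**3 - 24n**2 + 173n - 330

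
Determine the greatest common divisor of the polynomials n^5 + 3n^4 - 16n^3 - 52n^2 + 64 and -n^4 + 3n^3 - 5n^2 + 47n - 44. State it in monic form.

By polynomial division,
  n^5 + 3n^4 - 16n^3 - 52n^2 + 64 = (-n - 6)(-n^4 + 3n^3 - 5n^2 + 47n - 44) + (-3n^3 - 35n^2 + 238n - 200)
  -n^4 + 3n^3 - 5n^2 + 47n - 44 = ((1/3)n - 44/9)(-3n^3 - 35n^2 + 238n - 200) + (-(2299/9)n^2 + (11495/9)n - 9196/9)
  -3n^3 - 35n^2 + 238n - 200 = ((27/2299)n + 450/2299)(-(2299/9)n^2 + (11495/9)n - 9196/9) + (0)
Last nonzero remainder: -(2299/9)n^2 + (11495/9)n - 9196/9. Dividing through by -2299/9 gives the monic gcd n^2 - 5n + 4.

n^2 - 5n + 4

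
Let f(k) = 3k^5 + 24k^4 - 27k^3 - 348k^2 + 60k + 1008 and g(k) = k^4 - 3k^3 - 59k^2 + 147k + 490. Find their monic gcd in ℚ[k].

Euclidean algorithm in ℚ[k]:
  3k^5 + 24k^4 - 27k^3 - 348k^2 + 60k + 1008 = (3k + 33)(k^4 - 3k^3 - 59k^2 + 147k + 490) + (249k^3 + 1158k^2 - 6261k - 15162)
  k^4 - 3k^3 - 59k^2 + 147k + 490 = ((1/249)k - 635/20667)(249k^3 + 1158k^2 - 6261k - 15162) + ((11880/6889)k^2 + (106920/6889)k + 166320/6889)
  249k^3 + 1158k^2 - 6261k - 15162 = ((571787/3960)k - 2486929/3960)((11880/6889)k^2 + (106920/6889)k + 166320/6889) + (0)
Last nonzero remainder: (11880/6889)k^2 + (106920/6889)k + 166320/6889. Dividing through by 11880/6889 gives the monic gcd k^2 + 9k + 14.

k^2 + 9k + 14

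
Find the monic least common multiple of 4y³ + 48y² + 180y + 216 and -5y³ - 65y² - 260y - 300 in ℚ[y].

Repeated division with remainder:
  4y³ + 48y² + 180y + 216 = (-4/5)(-5y³ - 65y² - 260y - 300) + (-4y² - 28y - 24)
  -5y³ - 65y² - 260y - 300 = ((5/4)y + 15/2)(-4y² - 28y - 24) + (-20y - 120)
  -4y² - 28y - 24 = ((1/5)y + 1/5)(-20y - 120) + (0)
Last nonzero remainder: -20y - 120. Dividing through by -20 gives the monic gcd y + 6.
Then lcm(f, g) = f·g / gcd(f, g); expanding and making the result monic gives the answer.

y⁵ + 19y⁴ + 139y³ + 489y² + 828y + 540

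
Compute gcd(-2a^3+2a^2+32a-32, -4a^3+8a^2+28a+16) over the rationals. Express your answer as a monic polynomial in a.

By polynomial division,
  -2a^3+2a^2+32a-32 = (1/2)(-4a^3+8a^2+28a+16) + (-2a^2+18a-40)
  -4a^3+8a^2+28a+16 = (2a+14)(-2a^2+18a-40) + (-144a+576)
  -2a^2+18a-40 = ((1/72)a-5/72)(-144a+576) + (0)
Last nonzero remainder: -144a+576. Dividing through by -144 gives the monic gcd a-4.

a-4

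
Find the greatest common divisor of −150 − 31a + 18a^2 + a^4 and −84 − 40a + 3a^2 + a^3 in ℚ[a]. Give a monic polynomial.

Repeated division with remainder:
  a^4 + 18a^2 − 31a − 150 = (a − 3)(a^3 + 3a^2 − 40a − 84) + (67a^2 − 67a − 402)
  a^3 + 3a^2 − 40a − 84 = ((1/67)a + 4/67)(67a^2 − 67a − 402) + (−30a − 60)
  67a^2 − 67a − 402 = (−(67/30)a + 67/10)(−30a − 60) + (0)
Last nonzero remainder: −30a − 60. Dividing through by −30 gives the monic gcd a + 2.

2 + a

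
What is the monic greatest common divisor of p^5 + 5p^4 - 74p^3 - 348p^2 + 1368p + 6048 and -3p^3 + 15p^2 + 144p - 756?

p^3 - 5p^2 - 48p + 252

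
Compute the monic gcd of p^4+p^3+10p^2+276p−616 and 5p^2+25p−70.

Repeated division with remainder:
  p^4+p^3+10p^2+276p−616 = ((1/5)p^2−(4/5)p+44/5)(5p^2+25p−70) + (0)
Last nonzero remainder: 5p^2+25p−70. Dividing through by 5 gives the monic gcd p^2+5p−14.

p^2+5p−14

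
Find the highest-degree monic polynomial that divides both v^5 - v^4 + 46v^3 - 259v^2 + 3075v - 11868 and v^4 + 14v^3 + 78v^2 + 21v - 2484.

Euclidean algorithm in ℚ[v]:
  v^5 - v^4 + 46v^3 - 259v^2 + 3075v - 11868 = (v - 15)(v^4 + 14v^3 + 78v^2 + 21v - 2484) + (178v^3 + 890v^2 + 5874v - 49128)
  v^4 + 14v^3 + 78v^2 + 21v - 2484 = ((1/178)v + 9/178)(178v^3 + 890v^2 + 5874v - 49128) + (0)
Last nonzero remainder: 178v^3 + 890v^2 + 5874v - 49128. Dividing through by 178 gives the monic gcd v^3 + 5v^2 + 33v - 276.

v^3 + 5v^2 + 33v - 276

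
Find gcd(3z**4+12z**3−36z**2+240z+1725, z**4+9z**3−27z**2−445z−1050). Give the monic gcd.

z**2+10z+25

Euclidean algorithm in ℚ[z]:
  3z**4+12z**3−36z**2+240z+1725 = (3)(z**4+9z**3−27z**2−445z−1050) + (−15z**3+45z**2+1575z+4875)
  z**4+9z**3−27z**2−445z−1050 = (−(1/15)z−4/5)(−15z**3+45z**2+1575z+4875) + (114z**2+1140z+2850)
  −15z**3+45z**2+1575z+4875 = (−(5/38)z+65/38)(114z**2+1140z+2850) + (0)
Last nonzero remainder: 114z**2+1140z+2850. Dividing through by 114 gives the monic gcd z**2+10z+25.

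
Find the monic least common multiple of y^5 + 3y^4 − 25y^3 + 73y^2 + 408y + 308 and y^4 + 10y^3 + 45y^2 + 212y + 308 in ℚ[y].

Euclidean algorithm in ℚ[y]:
  y^5 + 3y^4 − 25y^3 + 73y^2 + 408y + 308 = (y − 7)(y^4 + 10y^3 + 45y^2 + 212y + 308) + (176y^2 + 1584y + 2464)
  y^4 + 10y^3 + 45y^2 + 212y + 308 = ((1/176)y^2 + (1/176)y + 1/8)(176y^2 + 1584y + 2464) + (0)
Last nonzero remainder: 176y^2 + 1584y + 2464. Dividing through by 176 gives the monic gcd y^2 + 9y + 14.
Then lcm(f, g) = f·g / gcd(f, g); expanding and making the result monic gives the answer.

y^7 + 4y^6 + 114y^4 − 69y^3 + 2322y^2 + 9284y + 6776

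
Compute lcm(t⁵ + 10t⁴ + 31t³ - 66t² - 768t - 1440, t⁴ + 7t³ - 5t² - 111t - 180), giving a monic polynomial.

t⁶ + 13t⁵ + 61t⁴ + 27t³ - 966t² - 3744t - 4320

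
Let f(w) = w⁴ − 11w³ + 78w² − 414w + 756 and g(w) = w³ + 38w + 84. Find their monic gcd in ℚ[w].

w² − 2w + 42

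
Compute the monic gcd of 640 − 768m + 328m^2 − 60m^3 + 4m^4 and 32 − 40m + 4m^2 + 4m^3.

Repeated division with remainder:
  4m^4 − 60m^3 + 328m^2 − 768m + 640 = (m − 16)(4m^3 + 4m^2 − 40m + 32) + (432m^2 − 1440m + 1152)
  4m^3 + 4m^2 − 40m + 32 = ((1/108)m + 13/324)(432m^2 − 1440m + 1152) + ((64/9)m − 128/9)
  432m^2 − 1440m + 1152 = ((243/4)m − 81)((64/9)m − 128/9) + (0)
Last nonzero remainder: (64/9)m − 128/9. Dividing through by 64/9 gives the monic gcd m − 2.

−2 + m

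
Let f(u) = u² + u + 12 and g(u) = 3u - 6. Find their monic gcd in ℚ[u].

Repeated division with remainder:
  u² + u + 12 = ((1/3)u + 1)(3u - 6) + (18)
  3u - 6 = ((1/6)u - 1/3)(18) + (0)
The last nonzero remainder is the constant 18, so the polynomials are coprime and gcd = 1.

1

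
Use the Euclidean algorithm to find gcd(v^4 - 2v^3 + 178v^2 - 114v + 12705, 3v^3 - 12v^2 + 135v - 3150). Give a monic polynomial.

v^2 + 6v + 105

By polynomial division,
  v^4 - 2v^3 + 178v^2 - 114v + 12705 = ((1/3)v + 2/3)(3v^3 - 12v^2 + 135v - 3150) + (141v^2 + 846v + 14805)
  3v^3 - 12v^2 + 135v - 3150 = ((1/47)v - 10/47)(141v^2 + 846v + 14805) + (0)
Last nonzero remainder: 141v^2 + 846v + 14805. Dividing through by 141 gives the monic gcd v^2 + 6v + 105.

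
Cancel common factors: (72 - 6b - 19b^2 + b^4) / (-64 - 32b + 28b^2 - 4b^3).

Euclidean algorithm in ℚ[b]:
  b^4 - 19b^2 - 6b + 72 = (-(1/4)b - 7/4)(-4b^3 + 28b^2 - 32b - 64) + (22b^2 - 78b - 40)
  -4b^3 + 28b^2 - 32b - 64 = (-(2/11)b + 76/121)(22b^2 - 78b - 40) + ((1176/121)b - 4704/121)
  22b^2 - 78b - 40 = ((1331/588)b + 605/588)((1176/121)b - 4704/121) + (0)
Last nonzero remainder: (1176/121)b - 4704/121. Dividing through by 1176/121 gives the monic gcd b - 4.
Cancel b - 4 from numerator and denominator to get the reduced form.

(18 + 3b - 4b^2 - b^3)/(-16 - 12b + 4b^2)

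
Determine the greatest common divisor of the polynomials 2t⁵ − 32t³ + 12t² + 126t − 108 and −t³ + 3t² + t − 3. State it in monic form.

t² − 4t + 3

Euclidean algorithm in ℚ[t]:
  2t⁵ − 32t³ + 12t² + 126t − 108 = (−2t² − 6t + 12)(−t³ + 3t² + t − 3) + (−24t² + 96t − 72)
  −t³ + 3t² + t − 3 = ((1/24)t + 1/24)(−24t² + 96t − 72) + (0)
Last nonzero remainder: −24t² + 96t − 72. Dividing through by −24 gives the monic gcd t² − 4t + 3.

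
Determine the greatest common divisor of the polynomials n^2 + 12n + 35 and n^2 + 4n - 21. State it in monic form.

n + 7

Apply the Euclidean algorithm:
  n^2 + 12n + 35 = (n^2 + 4n - 21) + (8n + 56)
  n^2 + 4n - 21 = ((1/8)n - 3/8)(8n + 56) + (0)
Last nonzero remainder: 8n + 56. Dividing through by 8 gives the monic gcd n + 7.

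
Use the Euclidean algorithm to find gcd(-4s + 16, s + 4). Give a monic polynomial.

1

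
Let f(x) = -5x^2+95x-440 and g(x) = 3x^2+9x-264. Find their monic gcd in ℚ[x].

x-8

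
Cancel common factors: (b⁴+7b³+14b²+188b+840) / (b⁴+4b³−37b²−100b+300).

By polynomial division,
  b⁴+7b³+14b²+188b+840 = (b⁴+4b³−37b²−100b+300) + (3b³+51b²+288b+540)
  b⁴+4b³−37b²−100b+300 = ((1/3)b−13/3)(3b³+51b²+288b+540) + (88b²+968b+2640)
  3b³+51b²+288b+540 = ((3/88)b+9/44)(88b²+968b+2640) + (0)
Last nonzero remainder: 88b²+968b+2640. Dividing through by 88 gives the monic gcd b²+11b+30.
Cancel b²+11b+30 from numerator and denominator to get the reduced form.

(b²−4b+28)/(b²−7b+10)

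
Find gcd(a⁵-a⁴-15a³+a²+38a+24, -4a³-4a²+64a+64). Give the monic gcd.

Repeated division with remainder:
  a⁵-a⁴-15a³+a²+38a+24 = (-(1/4)a²+(1/2)a-3/4)(-4a³-4a²+64a+64) + (-18a²+54a+72)
  -4a³-4a²+64a+64 = ((2/9)a+8/9)(-18a²+54a+72) + (0)
Last nonzero remainder: -18a²+54a+72. Dividing through by -18 gives the monic gcd a²-3a-4.

a²-3a-4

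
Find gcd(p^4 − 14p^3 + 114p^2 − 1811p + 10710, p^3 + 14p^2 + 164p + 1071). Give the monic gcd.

Apply the Euclidean algorithm:
  p^4 − 14p^3 + 114p^2 − 1811p + 10710 = (p − 28)(p^3 + 14p^2 + 164p + 1071) + (342p^2 + 1710p + 40698)
  p^3 + 14p^2 + 164p + 1071 = ((1/342)p + 1/38)(342p^2 + 1710p + 40698) + (0)
Last nonzero remainder: 342p^2 + 1710p + 40698. Dividing through by 342 gives the monic gcd p^2 + 5p + 119.

p^2 + 5p + 119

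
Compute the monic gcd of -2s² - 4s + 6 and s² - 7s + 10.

Euclidean algorithm in ℚ[s]:
  -2s² - 4s + 6 = (-2)(s² - 7s + 10) + (-18s + 26)
  s² - 7s + 10 = (-(1/18)s + 25/81)(-18s + 26) + (160/81)
  -18s + 26 = (-(729/80)s + 1053/80)(160/81) + (0)
The last nonzero remainder is the constant 160/81, so the polynomials are coprime and gcd = 1.

1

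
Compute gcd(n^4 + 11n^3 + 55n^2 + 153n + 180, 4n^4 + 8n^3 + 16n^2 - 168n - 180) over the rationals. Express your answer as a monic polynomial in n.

Repeated division with remainder:
  n^4 + 11n^3 + 55n^2 + 153n + 180 = (1/4)(4n^4 + 8n^3 + 16n^2 - 168n - 180) + (9n^3 + 51n^2 + 195n + 225)
  4n^4 + 8n^3 + 16n^2 - 168n - 180 = ((4/9)n - 44/27)(9n^3 + 51n^2 + 195n + 225) + ((112/9)n^2 + (448/9)n + 560/3)
  9n^3 + 51n^2 + 195n + 225 = ((81/112)n + 135/112)((112/9)n^2 + (448/9)n + 560/3) + (0)
Last nonzero remainder: (112/9)n^2 + (448/9)n + 560/3. Dividing through by 112/9 gives the monic gcd n^2 + 4n + 15.

n^2 + 4n + 15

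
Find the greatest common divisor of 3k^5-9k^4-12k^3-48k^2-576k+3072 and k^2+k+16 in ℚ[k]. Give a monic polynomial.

Apply the Euclidean algorithm:
  3k^5-9k^4-12k^3-48k^2-576k+3072 = (3k^3-12k^2-48k+192)(k^2+k+16) + (0)
The last nonzero remainder k^2+k+16 is already monic.

k^2+k+16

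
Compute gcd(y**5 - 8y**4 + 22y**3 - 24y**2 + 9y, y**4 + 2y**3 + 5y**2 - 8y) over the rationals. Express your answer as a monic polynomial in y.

y**2 - y

Repeated division with remainder:
  y**5 - 8y**4 + 22y**3 - 24y**2 + 9y = (y - 10)(y**4 + 2y**3 + 5y**2 - 8y) + (37y**3 + 34y**2 - 71y)
  y**4 + 2y**3 + 5y**2 - 8y = ((1/37)y + 40/1369)(37y**3 + 34y**2 - 71y) + ((8112/1369)y**2 - (8112/1369)y)
  37y**3 + 34y**2 - 71y = ((50653/8112)y + 97199/8112)((8112/1369)y**2 - (8112/1369)y) + (0)
Last nonzero remainder: (8112/1369)y**2 - (8112/1369)y. Dividing through by 8112/1369 gives the monic gcd y**2 - y.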